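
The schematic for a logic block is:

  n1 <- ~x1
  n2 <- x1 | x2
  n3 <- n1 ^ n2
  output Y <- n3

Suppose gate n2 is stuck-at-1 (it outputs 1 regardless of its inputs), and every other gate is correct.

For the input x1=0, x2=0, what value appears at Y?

0

Propagate with n2 forced: n1=1, n2=1 [stuck-at-1], n3=0.
So Y = 0. (Without the fault it would be 1.)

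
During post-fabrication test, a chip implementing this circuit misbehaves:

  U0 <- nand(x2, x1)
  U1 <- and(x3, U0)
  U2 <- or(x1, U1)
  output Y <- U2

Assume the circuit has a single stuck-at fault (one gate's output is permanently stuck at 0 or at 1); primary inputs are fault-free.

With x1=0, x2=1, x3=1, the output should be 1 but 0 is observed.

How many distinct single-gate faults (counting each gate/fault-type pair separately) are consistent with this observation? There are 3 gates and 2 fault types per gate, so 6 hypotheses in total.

3

Fault-free: U0=1, U1=1, U2=1 → 1. Observed 0.
  U0 stuck-at-0: output 0 ✓
  U0 stuck-at-1: output 1 ✗
  U1 stuck-at-0: output 0 ✓
  U1 stuck-at-1: output 1 ✗
  U2 stuck-at-0: output 0 ✓
  U2 stuck-at-1: output 1 ✗
Consistent faults: {U0 stuck-at-0, U1 stuck-at-0, U2 stuck-at-0} — 3 in all.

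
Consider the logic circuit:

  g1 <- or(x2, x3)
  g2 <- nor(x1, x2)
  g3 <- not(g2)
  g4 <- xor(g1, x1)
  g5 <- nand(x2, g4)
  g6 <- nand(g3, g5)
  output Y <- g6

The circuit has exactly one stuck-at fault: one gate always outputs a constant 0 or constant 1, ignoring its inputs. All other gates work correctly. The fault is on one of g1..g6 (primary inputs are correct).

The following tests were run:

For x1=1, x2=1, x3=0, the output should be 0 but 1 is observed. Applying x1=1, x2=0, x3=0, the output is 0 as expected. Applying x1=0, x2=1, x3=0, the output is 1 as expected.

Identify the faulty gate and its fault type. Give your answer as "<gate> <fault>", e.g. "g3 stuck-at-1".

g4 stuck-at-1

Fault-free values for test 1 (x1=1, x2=1, x3=0): g1=1, g2=0, g3=1, g4=0, g5=1, g6=0, giving Y=0. Observed 1.
Test 1: faults giving observed 1 are {g1 stuck-at-0, g2 stuck-at-1, g3 stuck-at-0, g4 stuck-at-1, g5 stuck-at-0, g6 stuck-at-1}.
Test 2 (x1=1, x2=0, x3=0): fault-free g1=0, g2=0, g3=1, g4=1, g5=1, g6=0 → 0; observed 0. Eliminates g2 stuck-at-1, g3 stuck-at-0, g5 stuck-at-0, g6 stuck-at-1.
Test 3 (x1=0, x2=1, x3=0): fault-free g1=1, g2=0, g3=1, g4=1, g5=0, g6=1 → 1; observed 1. Eliminates g1 stuck-at-0.
Only g4 stuck-at-1 is consistent with every test.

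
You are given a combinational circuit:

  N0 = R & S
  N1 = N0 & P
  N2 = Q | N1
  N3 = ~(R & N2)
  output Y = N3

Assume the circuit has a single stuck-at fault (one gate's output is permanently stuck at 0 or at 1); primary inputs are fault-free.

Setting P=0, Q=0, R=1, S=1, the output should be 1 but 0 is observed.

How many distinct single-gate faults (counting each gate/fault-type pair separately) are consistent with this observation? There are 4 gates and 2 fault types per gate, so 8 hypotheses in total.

Fault-free: N0=1, N1=0, N2=0, N3=1 → 1. Observed 0.
  N0 stuck-at-0: output 1 ✗
  N0 stuck-at-1: output 1 ✗
  N1 stuck-at-0: output 1 ✗
  N1 stuck-at-1: output 0 ✓
  N2 stuck-at-0: output 1 ✗
  N2 stuck-at-1: output 0 ✓
  N3 stuck-at-0: output 0 ✓
  N3 stuck-at-1: output 1 ✗
Consistent faults: {N1 stuck-at-1, N2 stuck-at-1, N3 stuck-at-0} — 3 in all.

3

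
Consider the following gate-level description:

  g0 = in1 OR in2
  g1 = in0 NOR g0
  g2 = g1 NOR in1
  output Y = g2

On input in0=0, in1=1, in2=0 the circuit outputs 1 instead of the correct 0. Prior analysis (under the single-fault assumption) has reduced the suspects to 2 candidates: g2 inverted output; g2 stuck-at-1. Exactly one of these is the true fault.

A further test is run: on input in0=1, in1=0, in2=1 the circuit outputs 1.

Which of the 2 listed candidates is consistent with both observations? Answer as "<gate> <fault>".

Evaluate each candidate on input in0=1, in1=0, in2=1:
  g2 inverted output: g0=1, g1=0, g2=0 [inverted output] → 0 — eliminated
  g2 stuck-at-1: g0=1, g1=0, g2=1 [stuck-at-1] → 1 — matches
Only g2 stuck-at-1 reproduces the observed 1.

g2 stuck-at-1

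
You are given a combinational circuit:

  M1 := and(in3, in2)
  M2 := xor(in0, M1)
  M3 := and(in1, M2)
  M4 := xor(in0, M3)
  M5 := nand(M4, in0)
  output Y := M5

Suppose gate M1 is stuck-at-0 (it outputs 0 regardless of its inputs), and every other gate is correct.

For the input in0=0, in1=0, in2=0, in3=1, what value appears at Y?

Propagate with M1 forced: M1=0 [stuck-at-0], M2=0, M3=0, M4=0, M5=1.
So Y = 1. (Same as the fault-free value — the fault is masked on this input.)

1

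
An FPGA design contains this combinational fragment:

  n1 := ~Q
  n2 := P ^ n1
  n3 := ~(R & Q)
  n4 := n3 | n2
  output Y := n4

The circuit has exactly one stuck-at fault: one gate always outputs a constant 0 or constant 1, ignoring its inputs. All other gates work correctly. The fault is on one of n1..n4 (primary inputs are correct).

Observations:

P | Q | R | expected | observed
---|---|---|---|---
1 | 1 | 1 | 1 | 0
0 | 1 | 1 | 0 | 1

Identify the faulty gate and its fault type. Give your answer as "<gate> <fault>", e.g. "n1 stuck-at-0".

n1 stuck-at-1

Fault-free values for test 1 (P=1, Q=1, R=1): n1=0, n2=1, n3=0, n4=1, giving Y=1. Observed 0.
Test 1: faults giving observed 0 are {n1 stuck-at-1, n2 stuck-at-0, n4 stuck-at-0}.
Test 2 (P=0, Q=1, R=1): fault-free n1=0, n2=0, n3=0, n4=0 → 0; observed 1. Eliminates n2 stuck-at-0, n4 stuck-at-0.
Only n1 stuck-at-1 is consistent with every test.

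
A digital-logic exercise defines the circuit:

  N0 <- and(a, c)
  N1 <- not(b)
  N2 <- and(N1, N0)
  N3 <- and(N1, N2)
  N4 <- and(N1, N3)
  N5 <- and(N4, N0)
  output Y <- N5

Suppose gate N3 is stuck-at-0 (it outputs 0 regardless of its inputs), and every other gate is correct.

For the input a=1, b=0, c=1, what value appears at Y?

Propagate with N3 forced: N0=1, N1=1, N2=1, N3=0 [stuck-at-0], N4=0, N5=0.
So Y = 0. (Without the fault it would be 1.)

0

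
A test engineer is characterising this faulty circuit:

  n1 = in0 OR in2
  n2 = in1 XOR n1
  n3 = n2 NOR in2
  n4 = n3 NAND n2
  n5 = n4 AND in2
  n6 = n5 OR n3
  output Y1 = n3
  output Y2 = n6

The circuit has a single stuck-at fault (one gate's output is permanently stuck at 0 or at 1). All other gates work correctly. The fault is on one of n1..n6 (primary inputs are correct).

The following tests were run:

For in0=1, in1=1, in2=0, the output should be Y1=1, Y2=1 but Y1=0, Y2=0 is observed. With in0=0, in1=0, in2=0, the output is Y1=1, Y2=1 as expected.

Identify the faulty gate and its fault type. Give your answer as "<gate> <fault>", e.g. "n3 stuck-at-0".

n1 stuck-at-0

Fault-free values for test 1 (in0=1, in1=1, in2=0): n1=1, n2=0, n3=1, n4=1, n5=0, n6=1, giving Y1=1, Y2=1. Observed Y1=0, Y2=0.
Test 1: faults giving observed Y1=0, Y2=0 are {n1 stuck-at-0, n2 stuck-at-1, n3 stuck-at-0}.
Test 2 (in0=0, in1=0, in2=0): fault-free n1=0, n2=0, n3=1, n4=1, n5=0, n6=1 → Y1=1, Y2=1; observed Y1=1, Y2=1. Eliminates n2 stuck-at-1, n3 stuck-at-0.
Only n1 stuck-at-0 is consistent with every test.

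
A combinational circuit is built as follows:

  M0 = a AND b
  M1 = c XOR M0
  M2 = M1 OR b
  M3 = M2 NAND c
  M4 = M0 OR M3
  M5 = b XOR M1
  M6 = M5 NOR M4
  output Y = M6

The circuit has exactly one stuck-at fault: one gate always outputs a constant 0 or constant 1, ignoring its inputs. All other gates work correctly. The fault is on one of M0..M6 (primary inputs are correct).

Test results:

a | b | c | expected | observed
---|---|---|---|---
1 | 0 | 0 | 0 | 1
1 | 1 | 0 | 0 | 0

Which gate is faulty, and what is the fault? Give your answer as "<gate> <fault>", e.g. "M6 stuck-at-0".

Fault-free values for test 1 (a=1, b=0, c=0): M0=0, M1=0, M2=0, M3=1, M4=1, M5=0, M6=0, giving Y=0. Observed 1.
Test 1: faults giving observed 1 are {M3 stuck-at-0, M4 stuck-at-0, M6 stuck-at-1}.
Test 2 (a=1, b=1, c=0): fault-free M0=1, M1=1, M2=1, M3=1, M4=1, M5=0, M6=0 → 0; observed 0. Eliminates M4 stuck-at-0, M6 stuck-at-1.
Only M3 stuck-at-0 is consistent with every test.

M3 stuck-at-0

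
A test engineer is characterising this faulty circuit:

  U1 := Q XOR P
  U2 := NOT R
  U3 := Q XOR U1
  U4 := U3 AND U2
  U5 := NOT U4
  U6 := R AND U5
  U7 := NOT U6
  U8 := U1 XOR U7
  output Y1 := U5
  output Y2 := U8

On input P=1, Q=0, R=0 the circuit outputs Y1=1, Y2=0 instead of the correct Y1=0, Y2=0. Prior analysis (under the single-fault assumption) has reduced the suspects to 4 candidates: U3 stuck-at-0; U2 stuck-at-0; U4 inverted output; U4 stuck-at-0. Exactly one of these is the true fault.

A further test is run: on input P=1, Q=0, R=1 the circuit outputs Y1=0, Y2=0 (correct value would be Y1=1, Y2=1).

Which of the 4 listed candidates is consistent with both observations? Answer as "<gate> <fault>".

U4 inverted output

Evaluate each candidate on input P=1, Q=0, R=1:
  U3 stuck-at-0: U1=1, U2=0, U3=0 [stuck-at-0], U4=0, U5=1, U6=1, U7=0, U8=1 → Y1=1, Y2=1 — eliminated
  U2 stuck-at-0: U1=1, U2=0 [stuck-at-0], U3=1, U4=0, U5=1, U6=1, U7=0, U8=1 → Y1=1, Y2=1 — eliminated
  U4 inverted output: U1=1, U2=0, U3=1, U4=1 [inverted output], U5=0, U6=0, U7=1, U8=0 → Y1=0, Y2=0 — matches
  U4 stuck-at-0: U1=1, U2=0, U3=1, U4=0 [stuck-at-0], U5=1, U6=1, U7=0, U8=1 → Y1=1, Y2=1 — eliminated
Only U4 inverted output reproduces the observed Y1=0, Y2=0.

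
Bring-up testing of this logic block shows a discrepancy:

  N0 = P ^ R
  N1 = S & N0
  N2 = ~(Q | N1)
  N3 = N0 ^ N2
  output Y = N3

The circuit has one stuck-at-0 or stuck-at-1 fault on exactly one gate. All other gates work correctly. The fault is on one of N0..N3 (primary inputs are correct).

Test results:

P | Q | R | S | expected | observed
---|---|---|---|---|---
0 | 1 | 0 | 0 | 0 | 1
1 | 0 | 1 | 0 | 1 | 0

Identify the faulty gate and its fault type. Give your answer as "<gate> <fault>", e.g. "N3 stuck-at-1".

N0 stuck-at-1

Fault-free values for test 1 (P=0, Q=1, R=0, S=0): N0=0, N1=0, N2=0, N3=0, giving Y=0. Observed 1.
Test 1: faults giving observed 1 are {N0 stuck-at-1, N2 stuck-at-1, N3 stuck-at-1}.
Test 2 (P=1, Q=0, R=1, S=0): fault-free N0=0, N1=0, N2=1, N3=1 → 1; observed 0. Eliminates N2 stuck-at-1, N3 stuck-at-1.
Only N0 stuck-at-1 is consistent with every test.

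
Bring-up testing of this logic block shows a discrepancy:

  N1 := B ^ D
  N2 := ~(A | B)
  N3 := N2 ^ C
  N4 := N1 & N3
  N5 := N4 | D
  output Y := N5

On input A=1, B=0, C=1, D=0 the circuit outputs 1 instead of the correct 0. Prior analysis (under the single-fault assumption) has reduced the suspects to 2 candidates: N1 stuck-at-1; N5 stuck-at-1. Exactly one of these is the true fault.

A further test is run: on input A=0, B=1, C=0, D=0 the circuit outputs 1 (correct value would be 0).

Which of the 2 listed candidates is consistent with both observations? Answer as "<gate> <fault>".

N5 stuck-at-1

Evaluate each candidate on input A=0, B=1, C=0, D=0:
  N1 stuck-at-1: N1=1 [stuck-at-1], N2=0, N3=0, N4=0, N5=0 → 0 — eliminated
  N5 stuck-at-1: N1=1, N2=0, N3=0, N4=0, N5=1 [stuck-at-1] → 1 — matches
Only N5 stuck-at-1 reproduces the observed 1.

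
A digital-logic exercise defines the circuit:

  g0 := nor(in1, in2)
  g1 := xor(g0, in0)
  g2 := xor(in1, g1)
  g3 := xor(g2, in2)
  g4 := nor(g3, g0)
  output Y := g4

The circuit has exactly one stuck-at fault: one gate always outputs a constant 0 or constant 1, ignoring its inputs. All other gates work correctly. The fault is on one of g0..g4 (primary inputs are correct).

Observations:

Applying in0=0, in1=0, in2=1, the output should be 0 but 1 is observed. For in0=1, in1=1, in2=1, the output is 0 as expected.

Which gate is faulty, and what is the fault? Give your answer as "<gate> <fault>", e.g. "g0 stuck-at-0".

g1 stuck-at-1

Fault-free values for test 1 (in0=0, in1=0, in2=1): g0=0, g1=0, g2=0, g3=1, g4=0, giving Y=0. Observed 1.
Test 1: faults giving observed 1 are {g1 stuck-at-1, g2 stuck-at-1, g3 stuck-at-0, g4 stuck-at-1}.
Test 2 (in0=1, in1=1, in2=1): fault-free g0=0, g1=1, g2=0, g3=1, g4=0 → 0; observed 0. Eliminates g2 stuck-at-1, g3 stuck-at-0, g4 stuck-at-1.
Only g1 stuck-at-1 is consistent with every test.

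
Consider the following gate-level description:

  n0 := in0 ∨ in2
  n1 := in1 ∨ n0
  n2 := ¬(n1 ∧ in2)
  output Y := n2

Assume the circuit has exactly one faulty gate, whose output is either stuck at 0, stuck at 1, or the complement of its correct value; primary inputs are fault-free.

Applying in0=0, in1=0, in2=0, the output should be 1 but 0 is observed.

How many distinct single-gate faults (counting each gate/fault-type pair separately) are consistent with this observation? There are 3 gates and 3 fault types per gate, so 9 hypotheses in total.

Fault-free: n0=0, n1=0, n2=1 → 1. Observed 0.
  n0 stuck-at-0: output 1 ✗
  n0 stuck-at-1: output 1 ✗
  n0 inverted output: output 1 ✗
  n1 stuck-at-0: output 1 ✗
  n1 stuck-at-1: output 1 ✗
  n1 inverted output: output 1 ✗
  n2 stuck-at-0: output 0 ✓
  n2 stuck-at-1: output 1 ✗
  n2 inverted output: output 0 ✓
Consistent faults: {n2 stuck-at-0, n2 inverted output} — 2 in all.

2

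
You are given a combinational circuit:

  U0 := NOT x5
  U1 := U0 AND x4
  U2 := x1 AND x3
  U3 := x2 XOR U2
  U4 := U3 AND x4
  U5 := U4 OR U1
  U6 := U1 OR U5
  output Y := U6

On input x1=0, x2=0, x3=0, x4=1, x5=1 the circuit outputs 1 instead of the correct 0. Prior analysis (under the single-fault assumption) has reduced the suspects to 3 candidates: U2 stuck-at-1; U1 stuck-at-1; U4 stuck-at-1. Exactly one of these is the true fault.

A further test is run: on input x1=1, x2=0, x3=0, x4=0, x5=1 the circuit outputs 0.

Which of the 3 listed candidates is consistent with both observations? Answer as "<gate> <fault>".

Evaluate each candidate on input x1=1, x2=0, x3=0, x4=0, x5=1:
  U2 stuck-at-1: U0=0, U1=0, U2=1 [stuck-at-1], U3=1, U4=0, U5=0, U6=0 → 0 — matches
  U1 stuck-at-1: U0=0, U1=1 [stuck-at-1], U2=0, U3=0, U4=0, U5=1, U6=1 → 1 — eliminated
  U4 stuck-at-1: U0=0, U1=0, U2=0, U3=0, U4=1 [stuck-at-1], U5=1, U6=1 → 1 — eliminated
Only U2 stuck-at-1 reproduces the observed 0.

U2 stuck-at-1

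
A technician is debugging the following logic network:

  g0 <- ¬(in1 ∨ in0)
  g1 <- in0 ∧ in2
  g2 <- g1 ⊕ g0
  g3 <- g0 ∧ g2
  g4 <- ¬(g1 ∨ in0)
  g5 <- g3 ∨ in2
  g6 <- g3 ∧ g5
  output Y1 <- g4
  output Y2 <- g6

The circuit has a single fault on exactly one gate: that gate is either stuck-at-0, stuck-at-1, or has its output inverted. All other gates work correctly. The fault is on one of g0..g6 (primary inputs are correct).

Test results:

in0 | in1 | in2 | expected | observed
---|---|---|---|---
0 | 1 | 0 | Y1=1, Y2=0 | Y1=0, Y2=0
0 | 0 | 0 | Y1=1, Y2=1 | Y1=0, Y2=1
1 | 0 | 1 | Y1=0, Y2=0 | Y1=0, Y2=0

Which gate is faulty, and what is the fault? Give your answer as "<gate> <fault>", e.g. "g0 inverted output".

Fault-free values for test 1 (in0=0, in1=1, in2=0): g0=0, g1=0, g2=0, g3=0, g4=1, g5=0, g6=0, giving Y1=1, Y2=0. Observed Y1=0, Y2=0.
Test 1: faults giving observed Y1=0, Y2=0 are {g1 stuck-at-1, g1 inverted output, g4 stuck-at-0, g4 inverted output}.
Test 2 (in0=0, in1=0, in2=0): fault-free g0=1, g1=0, g2=1, g3=1, g4=1, g5=1, g6=1 → Y1=1, Y2=1; observed Y1=0, Y2=1. Eliminates g1 stuck-at-1, g1 inverted output.
Test 3 (in0=1, in1=0, in2=1): fault-free g0=0, g1=1, g2=1, g3=0, g4=0, g5=1, g6=0 → Y1=0, Y2=0; observed Y1=0, Y2=0. Eliminates g4 inverted output.
Only g4 stuck-at-0 is consistent with every test.

g4 stuck-at-0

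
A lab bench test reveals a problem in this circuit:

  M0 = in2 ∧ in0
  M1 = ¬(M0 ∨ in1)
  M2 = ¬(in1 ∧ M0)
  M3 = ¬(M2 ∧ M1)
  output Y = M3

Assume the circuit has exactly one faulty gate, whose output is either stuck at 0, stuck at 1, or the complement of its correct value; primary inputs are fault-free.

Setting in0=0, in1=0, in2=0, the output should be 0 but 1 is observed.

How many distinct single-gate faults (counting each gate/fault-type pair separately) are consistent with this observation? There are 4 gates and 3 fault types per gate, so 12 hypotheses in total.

Fault-free: M0=0, M1=1, M2=1, M3=0 → 0. Observed 1.
  M0 stuck-at-0: output 0 ✗
  M0 stuck-at-1: output 1 ✓
  M0 inverted output: output 1 ✓
  M1 stuck-at-0: output 1 ✓
  M1 stuck-at-1: output 0 ✗
  M1 inverted output: output 1 ✓
  M2 stuck-at-0: output 1 ✓
  M2 stuck-at-1: output 0 ✗
  M2 inverted output: output 1 ✓
  M3 stuck-at-0: output 0 ✗
  M3 stuck-at-1: output 1 ✓
  M3 inverted output: output 1 ✓
Consistent faults: {M0 stuck-at-1, M0 inverted output, M1 stuck-at-0, M1 inverted output, M2 stuck-at-0, M2 inverted output, M3 stuck-at-1, M3 inverted output} — 8 in all.

8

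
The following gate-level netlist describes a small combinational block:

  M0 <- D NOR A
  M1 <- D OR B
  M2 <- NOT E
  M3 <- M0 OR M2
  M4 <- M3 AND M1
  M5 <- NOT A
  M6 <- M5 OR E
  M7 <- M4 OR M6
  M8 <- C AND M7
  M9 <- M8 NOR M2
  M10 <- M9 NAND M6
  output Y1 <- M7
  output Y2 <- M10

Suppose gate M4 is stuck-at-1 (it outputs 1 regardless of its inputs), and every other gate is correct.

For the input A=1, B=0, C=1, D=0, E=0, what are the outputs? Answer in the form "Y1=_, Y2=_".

Propagate with M4 forced: M0=0, M1=0, M2=1, M3=1, M4=1 [stuck-at-1], M5=0, M6=0, M7=1, M8=1, M9=0, M10=1.
So the outputs are Y1=1, Y2=1. (Without the fault they would be Y1=0, Y2=1.)

Y1=1, Y2=1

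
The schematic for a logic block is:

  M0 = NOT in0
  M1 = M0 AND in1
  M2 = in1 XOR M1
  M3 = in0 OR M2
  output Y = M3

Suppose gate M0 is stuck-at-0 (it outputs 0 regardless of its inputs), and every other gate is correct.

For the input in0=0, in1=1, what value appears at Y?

Propagate with M0 forced: M0=0 [stuck-at-0], M1=0, M2=1, M3=1.
So Y = 1. (Without the fault it would be 0.)

1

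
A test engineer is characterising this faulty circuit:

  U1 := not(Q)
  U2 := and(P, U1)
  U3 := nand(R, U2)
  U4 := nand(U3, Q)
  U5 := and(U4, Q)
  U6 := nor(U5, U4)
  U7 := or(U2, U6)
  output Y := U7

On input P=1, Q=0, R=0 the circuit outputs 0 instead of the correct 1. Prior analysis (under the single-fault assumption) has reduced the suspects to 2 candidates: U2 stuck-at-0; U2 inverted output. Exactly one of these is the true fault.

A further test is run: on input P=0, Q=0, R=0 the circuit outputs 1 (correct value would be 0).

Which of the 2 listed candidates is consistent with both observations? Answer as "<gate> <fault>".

U2 inverted output

Evaluate each candidate on input P=0, Q=0, R=0:
  U2 stuck-at-0: U1=1, U2=0 [stuck-at-0], U3=1, U4=1, U5=0, U6=0, U7=0 → 0 — eliminated
  U2 inverted output: U1=1, U2=1 [inverted output], U3=1, U4=1, U5=0, U6=0, U7=1 → 1 — matches
Only U2 inverted output reproduces the observed 1.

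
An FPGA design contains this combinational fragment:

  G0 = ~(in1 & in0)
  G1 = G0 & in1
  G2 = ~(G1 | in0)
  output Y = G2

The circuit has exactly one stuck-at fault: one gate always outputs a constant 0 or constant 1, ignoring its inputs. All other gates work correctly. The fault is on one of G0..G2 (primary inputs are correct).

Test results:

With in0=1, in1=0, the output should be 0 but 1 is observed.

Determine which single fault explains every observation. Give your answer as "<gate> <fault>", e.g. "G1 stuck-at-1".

G2 stuck-at-1

Fault-free values for test 1 (in0=1, in1=0): G0=1, G1=0, G2=0, giving Y=0. Observed 1.
Test 1: faults giving observed 1 are {G2 stuck-at-1}.
Only G2 stuck-at-1 is consistent with every test.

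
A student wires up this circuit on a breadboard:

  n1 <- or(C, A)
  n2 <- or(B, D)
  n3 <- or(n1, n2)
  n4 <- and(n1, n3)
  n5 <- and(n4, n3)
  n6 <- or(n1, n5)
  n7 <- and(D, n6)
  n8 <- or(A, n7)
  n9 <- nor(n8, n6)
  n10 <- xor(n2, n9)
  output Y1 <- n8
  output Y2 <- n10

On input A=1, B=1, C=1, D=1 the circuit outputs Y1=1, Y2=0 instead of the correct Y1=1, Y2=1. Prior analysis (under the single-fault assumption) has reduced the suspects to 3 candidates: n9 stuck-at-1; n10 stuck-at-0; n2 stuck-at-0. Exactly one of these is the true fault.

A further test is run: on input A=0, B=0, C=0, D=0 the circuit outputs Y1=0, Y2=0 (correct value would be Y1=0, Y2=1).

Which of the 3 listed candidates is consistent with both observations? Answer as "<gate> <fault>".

Evaluate each candidate on input A=0, B=0, C=0, D=0:
  n9 stuck-at-1: n1=0, n2=0, n3=0, n4=0, n5=0, n6=0, n7=0, n8=0, n9=1 [stuck-at-1], n10=1 → Y1=0, Y2=1 — eliminated
  n10 stuck-at-0: n1=0, n2=0, n3=0, n4=0, n5=0, n6=0, n7=0, n8=0, n9=1, n10=0 [stuck-at-0] → Y1=0, Y2=0 — matches
  n2 stuck-at-0: n1=0, n2=0 [stuck-at-0], n3=0, n4=0, n5=0, n6=0, n7=0, n8=0, n9=1, n10=1 → Y1=0, Y2=1 — eliminated
Only n10 stuck-at-0 reproduces the observed Y1=0, Y2=0.

n10 stuck-at-0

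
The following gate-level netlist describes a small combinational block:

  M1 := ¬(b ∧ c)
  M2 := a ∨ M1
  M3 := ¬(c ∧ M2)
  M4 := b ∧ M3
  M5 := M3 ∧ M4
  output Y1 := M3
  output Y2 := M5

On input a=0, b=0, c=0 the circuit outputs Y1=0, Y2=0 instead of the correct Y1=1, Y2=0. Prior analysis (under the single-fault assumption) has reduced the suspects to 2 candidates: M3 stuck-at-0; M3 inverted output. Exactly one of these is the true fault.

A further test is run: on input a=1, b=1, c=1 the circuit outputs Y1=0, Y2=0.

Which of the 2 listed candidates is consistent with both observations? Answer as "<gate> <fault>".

M3 stuck-at-0

Evaluate each candidate on input a=1, b=1, c=1:
  M3 stuck-at-0: M1=0, M2=1, M3=0 [stuck-at-0], M4=0, M5=0 → Y1=0, Y2=0 — matches
  M3 inverted output: M1=0, M2=1, M3=1 [inverted output], M4=1, M5=1 → Y1=1, Y2=1 — eliminated
Only M3 stuck-at-0 reproduces the observed Y1=0, Y2=0.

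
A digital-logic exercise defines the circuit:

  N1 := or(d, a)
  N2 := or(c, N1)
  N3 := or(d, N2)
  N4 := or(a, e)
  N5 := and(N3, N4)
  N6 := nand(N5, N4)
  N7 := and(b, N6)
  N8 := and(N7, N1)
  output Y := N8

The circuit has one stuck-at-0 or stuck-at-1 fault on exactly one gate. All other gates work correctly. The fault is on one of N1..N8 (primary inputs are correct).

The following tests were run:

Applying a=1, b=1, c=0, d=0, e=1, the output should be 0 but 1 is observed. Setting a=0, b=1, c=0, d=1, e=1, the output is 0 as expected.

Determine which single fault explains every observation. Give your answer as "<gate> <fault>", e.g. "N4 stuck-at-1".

N2 stuck-at-0

Fault-free values for test 1 (a=1, b=1, c=0, d=0, e=1): N1=1, N2=1, N3=1, N4=1, N5=1, N6=0, N7=0, N8=0, giving Y=0. Observed 1.
Test 1: faults giving observed 1 are {N2 stuck-at-0, N3 stuck-at-0, N4 stuck-at-0, N5 stuck-at-0, N6 stuck-at-1, N7 stuck-at-1, N8 stuck-at-1}.
Test 2 (a=0, b=1, c=0, d=1, e=1): fault-free N1=1, N2=1, N3=1, N4=1, N5=1, N6=0, N7=0, N8=0 → 0; observed 0. Eliminates N3 stuck-at-0, N4 stuck-at-0, N5 stuck-at-0, N6 stuck-at-1, N7 stuck-at-1, N8 stuck-at-1.
Only N2 stuck-at-0 is consistent with every test.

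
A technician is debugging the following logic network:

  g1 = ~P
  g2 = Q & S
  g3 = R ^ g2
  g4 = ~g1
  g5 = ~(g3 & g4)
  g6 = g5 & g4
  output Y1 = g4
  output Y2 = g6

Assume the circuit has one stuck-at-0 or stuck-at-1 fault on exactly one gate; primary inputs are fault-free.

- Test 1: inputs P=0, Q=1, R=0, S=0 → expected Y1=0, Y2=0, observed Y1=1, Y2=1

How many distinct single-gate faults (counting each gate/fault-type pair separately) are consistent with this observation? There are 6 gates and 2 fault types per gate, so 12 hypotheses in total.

2

Fault-free: g1=1, g2=0, g3=0, g4=0, g5=1, g6=0 → Y1=0, Y2=0. Observed Y1=1, Y2=1.
  g1 stuck-at-0: output Y1=1, Y2=1 ✓
  g1 stuck-at-1: output Y1=0, Y2=0 ✗
  g2 stuck-at-0: output Y1=0, Y2=0 ✗
  g2 stuck-at-1: output Y1=0, Y2=0 ✗
  g3 stuck-at-0: output Y1=0, Y2=0 ✗
  g3 stuck-at-1: output Y1=0, Y2=0 ✗
  g4 stuck-at-0: output Y1=0, Y2=0 ✗
  g4 stuck-at-1: output Y1=1, Y2=1 ✓
  g5 stuck-at-0: output Y1=0, Y2=0 ✗
  g5 stuck-at-1: output Y1=0, Y2=0 ✗
  g6 stuck-at-0: output Y1=0, Y2=0 ✗
  g6 stuck-at-1: output Y1=0, Y2=1 ✗
Consistent faults: {g1 stuck-at-0, g4 stuck-at-1} — 2 in all.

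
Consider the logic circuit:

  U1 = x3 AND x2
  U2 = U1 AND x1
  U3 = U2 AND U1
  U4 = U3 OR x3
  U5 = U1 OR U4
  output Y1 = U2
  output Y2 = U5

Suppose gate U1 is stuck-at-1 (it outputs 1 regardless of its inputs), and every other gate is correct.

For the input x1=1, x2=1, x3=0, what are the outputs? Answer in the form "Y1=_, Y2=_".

Y1=1, Y2=1

Propagate with U1 forced: U1=1 [stuck-at-1], U2=1, U3=1, U4=1, U5=1.
So the outputs are Y1=1, Y2=1. (Without the fault they would be Y1=0, Y2=0.)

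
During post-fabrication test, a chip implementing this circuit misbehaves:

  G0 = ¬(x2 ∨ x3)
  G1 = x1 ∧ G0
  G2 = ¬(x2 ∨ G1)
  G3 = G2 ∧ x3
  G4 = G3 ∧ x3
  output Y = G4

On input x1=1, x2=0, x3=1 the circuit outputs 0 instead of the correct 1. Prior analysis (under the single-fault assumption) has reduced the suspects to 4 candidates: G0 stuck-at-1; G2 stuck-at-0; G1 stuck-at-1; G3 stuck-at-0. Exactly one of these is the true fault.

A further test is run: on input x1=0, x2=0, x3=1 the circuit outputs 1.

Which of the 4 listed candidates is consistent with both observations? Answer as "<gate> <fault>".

Evaluate each candidate on input x1=0, x2=0, x3=1:
  G0 stuck-at-1: G0=1 [stuck-at-1], G1=0, G2=1, G3=1, G4=1 → 1 — matches
  G2 stuck-at-0: G0=0, G1=0, G2=0 [stuck-at-0], G3=0, G4=0 → 0 — eliminated
  G1 stuck-at-1: G0=0, G1=1 [stuck-at-1], G2=0, G3=0, G4=0 → 0 — eliminated
  G3 stuck-at-0: G0=0, G1=0, G2=1, G3=0 [stuck-at-0], G4=0 → 0 — eliminated
Only G0 stuck-at-1 reproduces the observed 1.

G0 stuck-at-1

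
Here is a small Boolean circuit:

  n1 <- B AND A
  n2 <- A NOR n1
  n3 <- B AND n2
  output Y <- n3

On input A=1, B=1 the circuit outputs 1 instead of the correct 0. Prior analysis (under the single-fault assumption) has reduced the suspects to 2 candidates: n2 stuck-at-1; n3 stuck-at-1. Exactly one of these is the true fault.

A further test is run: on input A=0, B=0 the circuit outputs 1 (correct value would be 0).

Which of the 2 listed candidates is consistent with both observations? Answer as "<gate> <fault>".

Evaluate each candidate on input A=0, B=0:
  n2 stuck-at-1: n1=0, n2=1 [stuck-at-1], n3=0 → 0 — eliminated
  n3 stuck-at-1: n1=0, n2=1, n3=1 [stuck-at-1] → 1 — matches
Only n3 stuck-at-1 reproduces the observed 1.

n3 stuck-at-1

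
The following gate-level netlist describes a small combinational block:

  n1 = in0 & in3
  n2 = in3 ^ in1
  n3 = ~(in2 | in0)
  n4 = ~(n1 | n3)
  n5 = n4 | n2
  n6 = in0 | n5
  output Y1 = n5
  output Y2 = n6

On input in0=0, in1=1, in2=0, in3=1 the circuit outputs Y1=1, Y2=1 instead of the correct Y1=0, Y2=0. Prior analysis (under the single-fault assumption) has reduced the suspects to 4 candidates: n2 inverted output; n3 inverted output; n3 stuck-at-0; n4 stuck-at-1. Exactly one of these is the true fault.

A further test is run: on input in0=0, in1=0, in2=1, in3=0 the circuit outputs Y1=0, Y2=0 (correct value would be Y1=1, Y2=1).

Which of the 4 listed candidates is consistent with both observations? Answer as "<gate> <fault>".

n3 inverted output

Evaluate each candidate on input in0=0, in1=0, in2=1, in3=0:
  n2 inverted output: n1=0, n2=1 [inverted output], n3=0, n4=1, n5=1, n6=1 → Y1=1, Y2=1 — eliminated
  n3 inverted output: n1=0, n2=0, n3=1 [inverted output], n4=0, n5=0, n6=0 → Y1=0, Y2=0 — matches
  n3 stuck-at-0: n1=0, n2=0, n3=0 [stuck-at-0], n4=1, n5=1, n6=1 → Y1=1, Y2=1 — eliminated
  n4 stuck-at-1: n1=0, n2=0, n3=0, n4=1 [stuck-at-1], n5=1, n6=1 → Y1=1, Y2=1 — eliminated
Only n3 inverted output reproduces the observed Y1=0, Y2=0.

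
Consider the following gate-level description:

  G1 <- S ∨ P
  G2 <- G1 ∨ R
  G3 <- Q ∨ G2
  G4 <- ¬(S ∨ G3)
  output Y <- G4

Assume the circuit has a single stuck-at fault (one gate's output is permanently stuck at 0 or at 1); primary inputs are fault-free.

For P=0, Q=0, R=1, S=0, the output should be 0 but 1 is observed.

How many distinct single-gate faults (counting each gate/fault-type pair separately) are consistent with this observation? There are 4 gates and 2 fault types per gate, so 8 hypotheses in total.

3

Fault-free: G1=0, G2=1, G3=1, G4=0 → 0. Observed 1.
  G1 stuck-at-0: output 0 ✗
  G1 stuck-at-1: output 0 ✗
  G2 stuck-at-0: output 1 ✓
  G2 stuck-at-1: output 0 ✗
  G3 stuck-at-0: output 1 ✓
  G3 stuck-at-1: output 0 ✗
  G4 stuck-at-0: output 0 ✗
  G4 stuck-at-1: output 1 ✓
Consistent faults: {G2 stuck-at-0, G3 stuck-at-0, G4 stuck-at-1} — 3 in all.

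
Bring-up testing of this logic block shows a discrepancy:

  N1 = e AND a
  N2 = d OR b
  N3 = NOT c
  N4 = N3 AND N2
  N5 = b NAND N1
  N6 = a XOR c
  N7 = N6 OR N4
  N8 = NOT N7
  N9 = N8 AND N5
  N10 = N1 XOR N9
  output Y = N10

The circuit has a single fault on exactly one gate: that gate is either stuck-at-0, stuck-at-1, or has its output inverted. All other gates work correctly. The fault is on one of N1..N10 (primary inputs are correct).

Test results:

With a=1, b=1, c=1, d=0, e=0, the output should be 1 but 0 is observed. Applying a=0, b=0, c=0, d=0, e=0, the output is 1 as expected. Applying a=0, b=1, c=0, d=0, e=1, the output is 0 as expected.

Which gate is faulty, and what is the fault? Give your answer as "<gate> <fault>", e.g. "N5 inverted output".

N3 stuck-at-1

Fault-free values for test 1 (a=1, b=1, c=1, d=0, e=0): N1=0, N2=1, N3=0, N4=0, N5=1, N6=0, N7=0, N8=1, N9=1, N10=1, giving Y=1. Observed 0.
Test 1: faults giving observed 0 are {N3 stuck-at-1, N3 inverted output, N4 stuck-at-1, N4 inverted output, N5 stuck-at-0, N5 inverted output, N6 stuck-at-1, N6 inverted output, N7 stuck-at-1, N7 inverted output, N8 stuck-at-0, N8 inverted output, N9 stuck-at-0, N9 inverted output, N10 stuck-at-0, N10 inverted output}.
Test 2 (a=0, b=0, c=0, d=0, e=0): fault-free N1=0, N2=0, N3=1, N4=0, N5=1, N6=0, N7=0, N8=1, N9=1, N10=1 → 1; observed 1. Eliminates N4 stuck-at-1, N4 inverted output, N5 stuck-at-0, N5 inverted output, N6 stuck-at-1, N6 inverted output, N7 stuck-at-1, N7 inverted output, N8 stuck-at-0, N8 inverted output, N9 stuck-at-0, N9 inverted output, N10 stuck-at-0, N10 inverted output.
Test 3 (a=0, b=1, c=0, d=0, e=1): fault-free N1=0, N2=1, N3=1, N4=1, N5=1, N6=0, N7=1, N8=0, N9=0, N10=0 → 0; observed 0. Eliminates N3 inverted output.
Only N3 stuck-at-1 is consistent with every test.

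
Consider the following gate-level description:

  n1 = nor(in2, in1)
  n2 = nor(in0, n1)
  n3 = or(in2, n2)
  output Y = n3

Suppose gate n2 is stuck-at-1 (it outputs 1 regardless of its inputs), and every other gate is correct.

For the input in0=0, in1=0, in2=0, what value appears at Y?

Propagate with n2 forced: n1=1, n2=1 [stuck-at-1], n3=1.
So Y = 1. (Without the fault it would be 0.)

1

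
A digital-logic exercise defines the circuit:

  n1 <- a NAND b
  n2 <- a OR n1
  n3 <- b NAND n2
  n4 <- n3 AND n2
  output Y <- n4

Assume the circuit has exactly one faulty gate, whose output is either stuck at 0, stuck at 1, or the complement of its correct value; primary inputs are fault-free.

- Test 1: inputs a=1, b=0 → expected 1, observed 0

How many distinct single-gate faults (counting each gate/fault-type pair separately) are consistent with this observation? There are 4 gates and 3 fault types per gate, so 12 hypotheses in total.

Fault-free: n1=1, n2=1, n3=1, n4=1 → 1. Observed 0.
  n1 stuck-at-0: output 1 ✗
  n1 stuck-at-1: output 1 ✗
  n1 inverted output: output 1 ✗
  n2 stuck-at-0: output 0 ✓
  n2 stuck-at-1: output 1 ✗
  n2 inverted output: output 0 ✓
  n3 stuck-at-0: output 0 ✓
  n3 stuck-at-1: output 1 ✗
  n3 inverted output: output 0 ✓
  n4 stuck-at-0: output 0 ✓
  n4 stuck-at-1: output 1 ✗
  n4 inverted output: output 0 ✓
Consistent faults: {n2 stuck-at-0, n2 inverted output, n3 stuck-at-0, n3 inverted output, n4 stuck-at-0, n4 inverted output} — 6 in all.

6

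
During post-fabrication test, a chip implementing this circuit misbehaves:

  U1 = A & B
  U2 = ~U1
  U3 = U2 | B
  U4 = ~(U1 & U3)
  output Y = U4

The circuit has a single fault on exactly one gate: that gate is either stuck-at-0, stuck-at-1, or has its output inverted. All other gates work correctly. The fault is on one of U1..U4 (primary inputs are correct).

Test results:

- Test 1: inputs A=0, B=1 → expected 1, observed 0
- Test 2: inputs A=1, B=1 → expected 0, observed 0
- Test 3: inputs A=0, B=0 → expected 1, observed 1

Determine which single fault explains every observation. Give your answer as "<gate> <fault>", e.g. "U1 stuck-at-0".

Fault-free values for test 1 (A=0, B=1): U1=0, U2=1, U3=1, U4=1, giving Y=1. Observed 0.
Test 1: faults giving observed 0 are {U1 stuck-at-1, U1 inverted output, U4 stuck-at-0, U4 inverted output}.
Test 2 (A=1, B=1): fault-free U1=1, U2=0, U3=1, U4=0 → 0; observed 0. Eliminates U1 inverted output, U4 inverted output.
Test 3 (A=0, B=0): fault-free U1=0, U2=1, U3=1, U4=1 → 1; observed 1. Eliminates U4 stuck-at-0.
Only U1 stuck-at-1 is consistent with every test.

U1 stuck-at-1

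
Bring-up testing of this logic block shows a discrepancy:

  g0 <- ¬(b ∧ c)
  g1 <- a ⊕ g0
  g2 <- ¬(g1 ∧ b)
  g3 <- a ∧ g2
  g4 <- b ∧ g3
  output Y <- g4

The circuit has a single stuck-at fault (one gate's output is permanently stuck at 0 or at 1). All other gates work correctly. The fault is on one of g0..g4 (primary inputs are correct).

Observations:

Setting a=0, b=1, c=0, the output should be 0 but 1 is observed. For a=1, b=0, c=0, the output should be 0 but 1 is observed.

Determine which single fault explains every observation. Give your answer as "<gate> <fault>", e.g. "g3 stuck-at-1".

g4 stuck-at-1

Fault-free values for test 1 (a=0, b=1, c=0): g0=1, g1=1, g2=0, g3=0, g4=0, giving Y=0. Observed 1.
Test 1: faults giving observed 1 are {g3 stuck-at-1, g4 stuck-at-1}.
Test 2 (a=1, b=0, c=0): fault-free g0=1, g1=0, g2=1, g3=1, g4=0 → 0; observed 1. Eliminates g3 stuck-at-1.
Only g4 stuck-at-1 is consistent with every test.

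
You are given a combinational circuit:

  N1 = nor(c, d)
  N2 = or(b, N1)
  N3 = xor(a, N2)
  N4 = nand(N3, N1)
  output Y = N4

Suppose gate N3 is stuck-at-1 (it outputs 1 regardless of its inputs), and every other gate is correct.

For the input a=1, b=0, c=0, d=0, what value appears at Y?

Propagate with N3 forced: N1=1, N2=1, N3=1 [stuck-at-1], N4=0.
So Y = 0. (Without the fault it would be 1.)

0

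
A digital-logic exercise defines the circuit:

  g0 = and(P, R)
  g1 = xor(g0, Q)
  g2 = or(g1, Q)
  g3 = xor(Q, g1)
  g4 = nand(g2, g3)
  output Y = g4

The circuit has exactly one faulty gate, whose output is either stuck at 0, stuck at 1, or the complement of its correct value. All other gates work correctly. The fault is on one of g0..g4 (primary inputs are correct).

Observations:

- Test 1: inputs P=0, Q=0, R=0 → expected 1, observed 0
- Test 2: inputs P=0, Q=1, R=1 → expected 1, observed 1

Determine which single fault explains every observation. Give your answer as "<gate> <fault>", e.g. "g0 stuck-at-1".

g1 stuck-at-1

Fault-free values for test 1 (P=0, Q=0, R=0): g0=0, g1=0, g2=0, g3=0, g4=1, giving Y=1. Observed 0.
Test 1: faults giving observed 0 are {g0 stuck-at-1, g0 inverted output, g1 stuck-at-1, g1 inverted output, g4 stuck-at-0, g4 inverted output}.
Test 2 (P=0, Q=1, R=1): fault-free g0=0, g1=1, g2=1, g3=0, g4=1 → 1; observed 1. Eliminates g0 stuck-at-1, g0 inverted output, g1 inverted output, g4 stuck-at-0, g4 inverted output.
Only g1 stuck-at-1 is consistent with every test.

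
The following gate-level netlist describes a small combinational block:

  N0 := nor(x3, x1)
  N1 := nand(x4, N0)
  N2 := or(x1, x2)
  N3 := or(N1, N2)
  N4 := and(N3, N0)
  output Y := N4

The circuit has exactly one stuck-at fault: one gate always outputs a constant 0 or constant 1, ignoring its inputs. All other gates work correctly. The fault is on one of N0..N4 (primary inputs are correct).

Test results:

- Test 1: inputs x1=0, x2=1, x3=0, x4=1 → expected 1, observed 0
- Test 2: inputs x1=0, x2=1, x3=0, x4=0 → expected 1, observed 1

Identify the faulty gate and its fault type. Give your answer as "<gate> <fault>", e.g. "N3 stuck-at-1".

Fault-free values for test 1 (x1=0, x2=1, x3=0, x4=1): N0=1, N1=0, N2=1, N3=1, N4=1, giving Y=1. Observed 0.
Test 1: faults giving observed 0 are {N0 stuck-at-0, N2 stuck-at-0, N3 stuck-at-0, N4 stuck-at-0}.
Test 2 (x1=0, x2=1, x3=0, x4=0): fault-free N0=1, N1=1, N2=1, N3=1, N4=1 → 1; observed 1. Eliminates N0 stuck-at-0, N3 stuck-at-0, N4 stuck-at-0.
Only N2 stuck-at-0 is consistent with every test.

N2 stuck-at-0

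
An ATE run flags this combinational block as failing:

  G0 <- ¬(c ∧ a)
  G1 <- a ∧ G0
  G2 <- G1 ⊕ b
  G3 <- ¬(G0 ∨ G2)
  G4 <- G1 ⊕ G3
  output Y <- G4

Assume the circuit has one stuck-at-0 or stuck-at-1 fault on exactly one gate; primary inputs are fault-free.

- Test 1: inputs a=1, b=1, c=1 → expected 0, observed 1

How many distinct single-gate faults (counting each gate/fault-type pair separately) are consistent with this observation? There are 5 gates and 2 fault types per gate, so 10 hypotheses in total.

Fault-free: G0=0, G1=0, G2=1, G3=0, G4=0 → 0. Observed 1.
  G0 stuck-at-0: output 0 ✗
  G0 stuck-at-1: output 1 ✓
  G1 stuck-at-0: output 0 ✗
  G1 stuck-at-1: output 0 ✗
  G2 stuck-at-0: output 1 ✓
  G2 stuck-at-1: output 0 ✗
  G3 stuck-at-0: output 0 ✗
  G3 stuck-at-1: output 1 ✓
  G4 stuck-at-0: output 0 ✗
  G4 stuck-at-1: output 1 ✓
Consistent faults: {G0 stuck-at-1, G2 stuck-at-0, G3 stuck-at-1, G4 stuck-at-1} — 4 in all.

4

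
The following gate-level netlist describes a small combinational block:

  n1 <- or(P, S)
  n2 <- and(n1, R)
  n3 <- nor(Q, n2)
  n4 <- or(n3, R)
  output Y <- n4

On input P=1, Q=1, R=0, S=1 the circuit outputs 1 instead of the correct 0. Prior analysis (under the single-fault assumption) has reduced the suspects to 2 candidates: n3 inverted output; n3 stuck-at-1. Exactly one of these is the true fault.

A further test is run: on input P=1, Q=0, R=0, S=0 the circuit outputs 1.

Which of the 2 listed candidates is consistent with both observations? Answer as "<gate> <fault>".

Evaluate each candidate on input P=1, Q=0, R=0, S=0:
  n3 inverted output: n1=1, n2=0, n3=0 [inverted output], n4=0 → 0 — eliminated
  n3 stuck-at-1: n1=1, n2=0, n3=1 [stuck-at-1], n4=1 → 1 — matches
Only n3 stuck-at-1 reproduces the observed 1.

n3 stuck-at-1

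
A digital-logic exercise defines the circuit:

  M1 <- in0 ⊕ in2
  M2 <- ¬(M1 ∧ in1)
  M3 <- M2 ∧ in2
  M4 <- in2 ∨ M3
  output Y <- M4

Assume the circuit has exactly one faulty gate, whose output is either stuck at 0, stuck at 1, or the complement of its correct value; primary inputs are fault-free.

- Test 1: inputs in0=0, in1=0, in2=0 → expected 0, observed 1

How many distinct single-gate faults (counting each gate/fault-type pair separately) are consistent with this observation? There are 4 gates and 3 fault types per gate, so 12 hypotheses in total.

4

Fault-free: M1=0, M2=1, M3=0, M4=0 → 0. Observed 1.
  M1 stuck-at-0: output 0 ✗
  M1 stuck-at-1: output 0 ✗
  M1 inverted output: output 0 ✗
  M2 stuck-at-0: output 0 ✗
  M2 stuck-at-1: output 0 ✗
  M2 inverted output: output 0 ✗
  M3 stuck-at-0: output 0 ✗
  M3 stuck-at-1: output 1 ✓
  M3 inverted output: output 1 ✓
  M4 stuck-at-0: output 0 ✗
  M4 stuck-at-1: output 1 ✓
  M4 inverted output: output 1 ✓
Consistent faults: {M3 stuck-at-1, M3 inverted output, M4 stuck-at-1, M4 inverted output} — 4 in all.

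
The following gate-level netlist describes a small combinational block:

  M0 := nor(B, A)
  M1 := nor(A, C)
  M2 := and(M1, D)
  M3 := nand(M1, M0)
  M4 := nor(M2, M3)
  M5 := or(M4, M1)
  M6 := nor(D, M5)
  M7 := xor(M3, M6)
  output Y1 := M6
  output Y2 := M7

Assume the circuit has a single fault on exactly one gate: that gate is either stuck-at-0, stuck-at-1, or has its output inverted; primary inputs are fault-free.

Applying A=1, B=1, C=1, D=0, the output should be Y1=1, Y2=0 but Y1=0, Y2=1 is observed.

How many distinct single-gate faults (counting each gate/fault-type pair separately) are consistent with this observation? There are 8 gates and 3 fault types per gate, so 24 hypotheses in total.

8

Fault-free: M0=0, M1=0, M2=0, M3=1, M4=0, M5=0, M6=1, M7=0 → Y1=1, Y2=0. Observed Y1=0, Y2=1.
  M0: none of the 3 fault types match ✗
  M1: stuck-at-1, inverted output ✓; others ✗
  M2: none of the 3 fault types match ✗
  M3: none of the 3 fault types match ✗
  M4: stuck-at-1, inverted output ✓; others ✗
  M5: stuck-at-1, inverted output ✓; others ✗
  M6: stuck-at-0, inverted output ✓; others ✗
  M7: none of the 3 fault types match ✗
Consistent faults: {M1 stuck-at-1, M1 inverted output, M4 stuck-at-1, M4 inverted output, M5 stuck-at-1, M5 inverted output, M6 stuck-at-0, M6 inverted output} — 8 in all.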